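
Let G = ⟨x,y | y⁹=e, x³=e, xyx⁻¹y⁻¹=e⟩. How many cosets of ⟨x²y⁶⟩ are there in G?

First find ord(x²y⁶) by computing successive powers:
  (x²y⁶)¹ = x²y⁶, (x²y⁶)² = xy³, (x²y⁶)³ = e.
So |⟨x²y⁶⟩| = ord(x²y⁶) = 3. With |G| = 27, by Lagrange [G : ⟨x²y⁶⟩] = 27/3 = 9.

Answer: 9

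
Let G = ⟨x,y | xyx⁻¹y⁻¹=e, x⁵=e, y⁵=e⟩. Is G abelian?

Each pair of generators commutes: x·y = xy = y·x. Since the generators pairwise commute, every element of G commutes with every other, so G is abelian.

Answer: Yes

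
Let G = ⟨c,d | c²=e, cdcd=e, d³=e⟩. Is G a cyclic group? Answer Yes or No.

Every cyclic group is abelian. But c·d = cd while d·c = cd², so c·d ≠ d·c and G is not abelian. Hence G is not cyclic.

Answer: No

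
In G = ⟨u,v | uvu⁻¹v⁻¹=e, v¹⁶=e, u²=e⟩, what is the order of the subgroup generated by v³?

|⟨v³⟩| equals the order of v³. Compute successive powers until reaching e:
  (v³)¹ = v³, (v³)² = v⁶, (v³)³ = v⁹, (v³)⁴ = v¹², (v³)⁵ = v¹⁵, (v³)⁶ = v², (v³)⁷ = v⁵, (v³)⁸ = v⁸, (v³)⁹ = v¹¹, (v³)¹⁰ = v¹⁴, (v³)¹¹ = v, (v³)¹² = v⁴, (v³)¹³ = v⁷, (v³)¹⁴ = v¹⁰, (v³)¹⁵ = v¹³, (v³)¹⁶ = e.
The smallest positive k with (v³)ᵏ = e is 16, so |⟨v³⟩| = 16.

Answer: 16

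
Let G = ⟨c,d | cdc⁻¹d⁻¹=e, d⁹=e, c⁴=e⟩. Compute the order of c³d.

Compute successive powers until reaching e:
  (c³d)¹ = c³d, (c³d)² = c²d², (c³d)³ = cd³, (c³d)⁴ = d⁴, (c³d)⁵ = c³d⁵, (c³d)⁶ = c²d⁶, (c³d)⁷ = cd⁷, (c³d)⁸ = d⁸, (c³d)⁹ = c³, (c³d)¹⁰ = c²d, (c³d)¹¹ = cd², (c³d)¹² = d³, (c³d)¹³ = c³d⁴, (c³d)¹⁴ = c²d⁵, (c³d)¹⁵ = cd⁶, (c³d)¹⁶ = d⁷, (c³d)¹⁷ = c³d⁸, (c³d)¹⁸ = c², (c³d)¹⁹ = cd, (c³d)²⁰ = d², (c³d)²¹ = c³d³, (c³d)²² = c²d⁴, (c³d)²³ = cd⁵, (c³d)²⁴ = d⁶, (c³d)²⁵ = c³d⁷, (c³d)²⁶ = c²d⁸, (c³d)²⁷ = c, (c³d)²⁸ = d, (c³d)²⁹ = c³d², (c³d)³⁰ = c²d³, (c³d)³¹ = cd⁴, (c³d)³² = d⁵, (c³d)³³ = c³d⁶, (c³d)³⁴ = c²d⁷, (c³d)³⁵ = cd⁸, (c³d)³⁶ = e.
The smallest positive k with (c³d)ᵏ = e is 36.

Answer: 36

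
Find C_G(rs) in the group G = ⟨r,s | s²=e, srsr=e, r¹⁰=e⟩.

⟨rs⟩ ⊆ C_G(rs) since powers of rs commute with rs; so |C_G(rs)| ≥ |⟨rs⟩| = 2.
By orbit–stabilizer, |C_G(rs)| = |G| / |conj. class of rs| = 20 / 5 = 4.
The 4 elements commuting with rs are {e, r⁵, rs, r⁶s}.

Answer: {e, r⁵, rs, r⁶s}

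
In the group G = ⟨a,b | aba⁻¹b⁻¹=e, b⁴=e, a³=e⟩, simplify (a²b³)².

Compute successive powers of (a²b³), reducing at each step:
  (a²b³)²: (a²b³) · a² = ab³;   (ab³) · b³ = ab²

Answer: ab²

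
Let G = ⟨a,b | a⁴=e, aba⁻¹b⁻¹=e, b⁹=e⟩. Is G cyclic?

|G| = 36. The element ab has order 36 (its powers give 36 distinct elements), so ⟨ab⟩ = G and G is cyclic.

Answer: Yes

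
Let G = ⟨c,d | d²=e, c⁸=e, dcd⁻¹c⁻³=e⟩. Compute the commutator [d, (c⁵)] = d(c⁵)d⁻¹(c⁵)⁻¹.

[d, (c⁵)] = d·(c⁵)·d⁻¹·(c⁵)⁻¹.
  d · (c⁵) = c⁷d
  (c⁷d) · d = c⁷
  (c⁷) · (c³) = c²

Answer: c²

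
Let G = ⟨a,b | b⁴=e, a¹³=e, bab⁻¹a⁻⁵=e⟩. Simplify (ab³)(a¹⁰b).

Compute (ab³) · (a¹⁰b) by multiplying left to right and reducing via the relations at each step:
  (ab³) · a¹⁰ = a³b³
  (a³b³) · b = a³

Answer: a³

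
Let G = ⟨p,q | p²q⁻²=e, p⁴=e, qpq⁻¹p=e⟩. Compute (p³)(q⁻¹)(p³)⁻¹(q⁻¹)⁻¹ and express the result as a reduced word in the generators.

[(p³), (q⁻¹)] = (p³)·(q⁻¹)·(p³)⁻¹·(q⁻¹)⁻¹.
  (p³) · (q⁻¹) = pq
  (pq) · p = q
  q · q = p²

Answer: p²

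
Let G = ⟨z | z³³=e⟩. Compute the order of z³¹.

Compute successive powers until reaching e:
  (z³¹)¹ = z³¹, (z³¹)² = z²⁹, (z³¹)³ = z²⁷, (z³¹)⁴ = z²⁵, (z³¹)⁵ = z²³, (z³¹)⁶ = z²¹, (z³¹)⁷ = z¹⁹, (z³¹)⁸ = z¹⁷, (z³¹)⁹ = z¹⁵, (z³¹)¹⁰ = z¹³, (z³¹)¹¹ = z¹¹, (z³¹)¹² = z⁹, (z³¹)¹³ = z⁷, (z³¹)¹⁴ = z⁵, (z³¹)¹⁵ = z³, (z³¹)¹⁶ = z, (z³¹)¹⁷ = z³², (z³¹)¹⁸ = z³⁰, (z³¹)¹⁹ = z²⁸, (z³¹)²⁰ = z²⁶, (z³¹)²¹ = z²⁴, (z³¹)²² = z²², (z³¹)²³ = z²⁰, (z³¹)²⁴ = z¹⁸, (z³¹)²⁵ = z¹⁶, (z³¹)²⁶ = z¹⁴, (z³¹)²⁷ = z¹², (z³¹)²⁸ = z¹⁰, (z³¹)²⁹ = z⁸, (z³¹)³⁰ = z⁶, (z³¹)³¹ = z⁴, (z³¹)³² = z², (z³¹)³³ = e.
The smallest positive k with (z³¹)ᵏ = e is 33.

Answer: 33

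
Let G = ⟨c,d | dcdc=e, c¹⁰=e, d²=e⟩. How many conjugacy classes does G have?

The conjugacy classes (representative and size) are:
  [e] (size 1), [c] (size 2), [c²] (size 2), [c³] (size 2), [c⁴] (size 2), [c⁵] (size 1), [c²d] (size 5), [c³d] (size 5).
Class equation: 1 + 2 + 2 + 2 + 2 + 1 + 5 + 5 = 20 = |G|. So G has 8 conjugacy classes.

Answer: 8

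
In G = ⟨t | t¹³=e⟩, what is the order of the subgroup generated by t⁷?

|⟨t⁷⟩| equals the order of t⁷. Compute successive powers until reaching e:
  (t⁷)¹ = t⁷, (t⁷)² = t, (t⁷)³ = t⁸, (t⁷)⁴ = t², (t⁷)⁵ = t⁹, (t⁷)⁶ = t³, (t⁷)⁷ = t¹⁰, (t⁷)⁸ = t⁴, (t⁷)⁹ = t¹¹, (t⁷)¹⁰ = t⁵, (t⁷)¹¹ = t¹², (t⁷)¹² = t⁶, (t⁷)¹³ = e.
The smallest positive k with (t⁷)ᵏ = e is 13, so |⟨t⁷⟩| = 13.

Answer: 13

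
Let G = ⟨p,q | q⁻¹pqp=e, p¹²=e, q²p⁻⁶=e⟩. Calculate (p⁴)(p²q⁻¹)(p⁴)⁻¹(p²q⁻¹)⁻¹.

[(p⁴), (p²q⁻¹)] = (p⁴)·(p²q⁻¹)·(p⁴)⁻¹·(p²q⁻¹)⁻¹.
  (p⁴) · (p²q⁻¹) = q
  q · (p⁸) = p⁴q
  (p⁴q) · (p²q) = p⁸

Answer: p⁸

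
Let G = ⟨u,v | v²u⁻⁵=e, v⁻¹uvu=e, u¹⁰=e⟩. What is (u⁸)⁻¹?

The order of (u⁸) is 5 (smallest k with (u⁸)ᵏ = e), so (u⁸)⁻¹ = (u⁸)⁴ = u².
Check: (u⁸) · (u²) → (u⁸) · u² = e, giving e as required.

Answer: u²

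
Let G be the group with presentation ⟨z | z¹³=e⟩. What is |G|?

G is generated by a single element, so G is cyclic. The relator gives z¹³ = e and no smaller power is forced to be e, so the 13 powers {e, z, z², z³, z⁴, z⁵, z⁶, z⁷, z⁸, z⁹, z¹², z¹¹, z¹⁰} are distinct. Hence |G| = 13.

Answer: 13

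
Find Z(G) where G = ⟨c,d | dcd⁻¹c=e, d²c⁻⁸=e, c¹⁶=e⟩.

An element z ∈ Z(G) iff z commutes with every generator.
For example c⁸ is central: (c⁸)·c = c⁹ = c·(c⁸); (c⁸)·d = d⁻¹ = d·(c⁸).
Whereas c ∉ Z(G) since c·d = cd ≠ c⁷d⁻¹ = d·c.
Checking each of the 32 elements this way gives Z(G) = {e, c⁸}, of order 2.

Answer: {e, c⁸}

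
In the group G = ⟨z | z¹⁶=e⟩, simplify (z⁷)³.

Compute successive powers of (z⁷), reducing at each step:
  (z⁷)²: (z⁷) · z⁷ = z¹⁴
  (z⁷)³: (z¹⁴) · z⁷ = z⁵

Answer: z⁵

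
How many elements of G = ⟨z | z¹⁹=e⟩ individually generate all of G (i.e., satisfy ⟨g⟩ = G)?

G is cyclic of order 19. An element generates G iff its order is 19, and a cyclic group of order 19 has exactly φ(19) = 18 such elements.

Answer: 18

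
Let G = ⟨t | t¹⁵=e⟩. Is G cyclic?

|G| = 15. The element t has order 15 (its powers give 15 distinct elements), so ⟨t⟩ = G and G is cyclic.

Answer: Yes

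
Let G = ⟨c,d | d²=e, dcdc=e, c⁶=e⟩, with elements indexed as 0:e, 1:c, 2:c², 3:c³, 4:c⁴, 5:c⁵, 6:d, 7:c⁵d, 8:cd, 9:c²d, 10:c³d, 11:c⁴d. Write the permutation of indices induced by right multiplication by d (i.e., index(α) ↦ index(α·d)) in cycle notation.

(0 6)(1 8)(2 9)(3 10)(4 11)(5 7)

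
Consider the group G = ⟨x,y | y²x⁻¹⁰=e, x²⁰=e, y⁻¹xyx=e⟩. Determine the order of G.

Enumerate words in the generators, reducing via the relations: the distinct elements are
  {e, x, y, xy, x², x³, x⁴, x⁵, x⁶, x⁷, x⁸, x⁹, x²y, x³y, x¹², x¹³, x¹¹, x¹⁰, x¹⁴, x¹⁵, x¹⁶, x¹⁷, x¹⁸, x¹⁹, x⁴y, x⁵y, x⁶y, x⁷y, x⁸y, x⁹y, y⁻¹, xy⁻¹, x²y⁻¹, x³y⁻¹, x⁴y⁻¹, x⁵y⁻¹, x⁶y⁻¹, x⁷y⁻¹, x⁸y⁻¹, x⁹y⁻¹}.
No further products give new elements, so |G| = 40.

Answer: 40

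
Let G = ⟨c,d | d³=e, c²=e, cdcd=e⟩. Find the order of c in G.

Compute successive powers until reaching e:
  c¹ = c, c² = e.
The smallest positive k with cᵏ = e is 2.

Answer: 2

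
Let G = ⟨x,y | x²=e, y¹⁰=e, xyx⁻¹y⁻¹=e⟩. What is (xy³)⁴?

Compute successive powers of (xy³), reducing at each step:
  (xy³)²: (xy³) · x = y³;   (y³) · y³ = y⁶
  (xy³)³: (y⁶) · x = xy⁶;   (xy⁶) · y³ = xy⁹
  (xy³)⁴: (xy⁹) · x = y⁹;   (y⁹) · y³ = y²

Answer: y²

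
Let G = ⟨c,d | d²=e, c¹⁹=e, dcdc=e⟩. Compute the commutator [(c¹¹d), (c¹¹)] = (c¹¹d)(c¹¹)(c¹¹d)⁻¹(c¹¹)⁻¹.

[(c¹¹d), (c¹¹)] = (c¹¹d)·(c¹¹)·(c¹¹d)⁻¹·(c¹¹)⁻¹.
  (c¹¹d) · (c¹¹) = d
  d · (c¹¹d) = c⁸
  (c⁸) · (c⁸) = c¹⁶

Answer: c¹⁶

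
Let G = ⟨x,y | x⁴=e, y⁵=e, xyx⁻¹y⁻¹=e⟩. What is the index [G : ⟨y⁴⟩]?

First find ord(y⁴) by computing successive powers:
  (y⁴)¹ = y⁴, (y⁴)² = y³, (y⁴)³ = y², (y⁴)⁴ = y, (y⁴)⁵ = e.
So |⟨y⁴⟩| = ord(y⁴) = 5. With |G| = 20, by Lagrange [G : ⟨y⁴⟩] = 20/5 = 4.

Answer: 4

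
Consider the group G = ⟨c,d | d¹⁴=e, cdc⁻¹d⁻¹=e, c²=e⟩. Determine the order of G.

Enumerate words in the generators, reducing via the relations: the distinct elements are
  {c, d, e, cd, d², d³, d⁴, d⁵, d⁶, d⁷, d⁸, d⁹, cd², cd³, cd⁴, cd⁵, cd⁶, cd⁷, cd⁸, cd⁹, d¹², d¹³, d¹¹, d¹⁰, cd¹², cd¹³, cd¹¹, cd¹⁰}.
No further products give new elements, so |G| = 28.

Answer: 28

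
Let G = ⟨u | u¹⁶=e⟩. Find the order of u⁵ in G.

Compute successive powers until reaching e:
  (u⁵)¹ = u⁵, (u⁵)² = u¹⁰, (u⁵)³ = u¹⁵, (u⁵)⁴ = u⁴, (u⁵)⁵ = u⁹, (u⁵)⁶ = u¹⁴, (u⁵)⁷ = u³, (u⁵)⁸ = u⁸, (u⁵)⁹ = u¹³, (u⁵)¹⁰ = u², (u⁵)¹¹ = u⁷, (u⁵)¹² = u¹², (u⁵)¹³ = u, (u⁵)¹⁴ = u⁶, (u⁵)¹⁵ = u¹¹, (u⁵)¹⁶ = e.
The smallest positive k with (u⁵)ᵏ = e is 16.

Answer: 16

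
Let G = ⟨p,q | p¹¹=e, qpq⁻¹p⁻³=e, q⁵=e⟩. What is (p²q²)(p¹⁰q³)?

Compute (p²q²) · (p¹⁰q³) by multiplying left to right and reducing via the relations at each step:
  (p²q²) · p¹⁰ = p⁴q²
  (p⁴q²) · q³ = p⁴

Answer: p⁴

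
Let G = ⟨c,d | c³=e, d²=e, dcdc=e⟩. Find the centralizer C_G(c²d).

⟨c²d⟩ ⊆ C_G(c²d) since powers of c²d commute with c²d; so |C_G(c²d)| ≥ |⟨c²d⟩| = 2.
By orbit–stabilizer, |C_G(c²d)| = |G| / |conj. class of c²d| = 6 / 3 = 2.
The 2 elements commuting with c²d are {e, c²d}.

Answer: {e, c²d}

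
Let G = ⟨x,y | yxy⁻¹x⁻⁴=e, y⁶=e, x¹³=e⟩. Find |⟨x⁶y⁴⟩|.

|⟨x⁶y⁴⟩| equals the order of x⁶y⁴. Compute successive powers until reaching e:
  (x⁶y⁴)¹ = x⁶y⁴, (x⁶y⁴)² = x⁸y², (x⁶y⁴)³ = e.
The smallest positive k with (x⁶y⁴)ᵏ = e is 3, so |⟨x⁶y⁴⟩| = 3.

Answer: 3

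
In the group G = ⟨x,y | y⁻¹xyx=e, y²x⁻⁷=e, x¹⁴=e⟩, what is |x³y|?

Compute successive powers until reaching e:
  (x³y)¹ = x³y, (x³y)² = x⁷, (x³y)³ = x³y⁻¹, (x³y)⁴ = e.
The smallest positive k with (x³y)ᵏ = e is 4.

Answer: 4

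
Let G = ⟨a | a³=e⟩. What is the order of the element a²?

Compute successive powers until reaching e:
  (a²)¹ = a², (a²)² = a, (a²)³ = e.
The smallest positive k with (a²)ᵏ = e is 3.

Answer: 3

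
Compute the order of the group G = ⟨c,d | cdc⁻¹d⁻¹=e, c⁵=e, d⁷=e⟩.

Enumerate words in the generators, reducing via the relations: the distinct elements are
  {c, d, e, cd, c², c³, c⁴, d², d³, d⁴, d⁵, d⁶, cd², cd³, cd⁴, cd⁵, cd⁶, c²d, c³d, c⁴d, c²d², c²d³, c²d⁴, c²d⁵, c²d⁶, c³d², c³d³, c³d⁴, c³d⁵, c³d⁶, c⁴d², c⁴d³, c⁴d⁴, c⁴d⁵, c⁴d⁶}.
No further products give new elements, so |G| = 35.

Answer: 35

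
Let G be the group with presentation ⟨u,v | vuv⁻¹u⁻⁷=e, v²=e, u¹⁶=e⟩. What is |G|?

Enumerate words in the generators, reducing via the relations: the distinct elements are
  {e, u, v, uv, u², u³, u⁴, u⁵, u⁶, u⁷, u⁸, u⁹, u²v, u³v, u¹², u¹³, u¹¹, u¹⁰, u¹⁴, u¹⁵, u⁴v, u⁵v, u⁶v, u⁷v, u⁸v, u⁹v, u¹²v, u¹³v, u¹¹v, u¹⁰v, u¹⁴v, u¹⁵v}.
No further products give new elements, so |G| = 32.

Answer: 32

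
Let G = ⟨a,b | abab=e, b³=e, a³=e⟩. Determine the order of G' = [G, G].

G' = [G, G] is generated by all commutators. The generator-pair commutators are: [a, b] = ab²a.
The subgroup they normally generate is {e, ab, a²b², ab²a}, of order 4.
Check: |G/G'| = 12/4 = 3 is the order of the abelianisation.

Answer: 4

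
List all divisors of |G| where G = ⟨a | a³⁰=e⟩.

|G| = 30 = 2 · 3 · 5. By Lagrange's theorem the order of any subgroup divides 30; the divisors of 30 are 1, 2, 3, 5, 6, 10, 15, 30.

Answer: 1, 2, 3, 5, 6, 10, 15, 30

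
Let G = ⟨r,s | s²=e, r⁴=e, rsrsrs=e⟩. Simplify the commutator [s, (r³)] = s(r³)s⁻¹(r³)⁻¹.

[s, (r³)] = s·(r³)·s⁻¹·(r³)⁻¹.
  s · (r³) = sr³
  (sr³) · s = rsr
  (rsr) · r = rsr²

Answer: rsr²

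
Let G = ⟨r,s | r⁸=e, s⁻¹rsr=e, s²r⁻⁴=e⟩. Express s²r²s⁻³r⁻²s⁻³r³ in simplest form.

Multiply left to right, reducing at each step:
  (r⁴) · r² = r⁶
  (r⁶) · s⁻³ = r²s⁻¹
  (r²s⁻¹) · r⁻² = s
  s · s⁻³ = r⁴
  (r⁴) · r³ = r⁷

Answer: r⁷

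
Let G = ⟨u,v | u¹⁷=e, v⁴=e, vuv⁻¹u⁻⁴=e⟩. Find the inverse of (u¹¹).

The order of (u¹¹) is 17 (smallest k with (u¹¹)ᵏ = e), so (u¹¹)⁻¹ = (u¹¹)¹⁶ = u⁶.
Check: (u¹¹) · (u⁶) → (u¹¹) · u⁶ = e, giving e as required.

Answer: u⁶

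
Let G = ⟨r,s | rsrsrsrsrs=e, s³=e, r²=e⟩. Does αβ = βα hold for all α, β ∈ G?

r·s = rs but s·r = sr, so r·s ≠ s·r and G is not abelian.

Answer: No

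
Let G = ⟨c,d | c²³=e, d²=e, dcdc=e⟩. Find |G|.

Enumerate words in the generators, reducing via the relations: the distinct elements are
  {c, d, e, cd, c², c³, c⁴, c⁵, c⁶, c⁷, c⁸, c⁹, c²d, c²², c²¹, c²⁰, c³d, c¹², c¹³, c¹¹, c¹⁰, c¹⁴, c¹⁵, c¹⁶, c¹⁷, c¹⁸, c¹⁹, c⁴d, c⁵d, c⁶d, c⁷d, c⁸d, c⁹d, c²²d, c²¹d, c²⁰d, c¹²d, c¹³d, c¹¹d, c¹⁰d, c¹⁴d, c¹⁵d, c¹⁶d, c¹⁷d, c¹⁸d, c¹⁹d}.
No further products give new elements, so |G| = 46.

Answer: 46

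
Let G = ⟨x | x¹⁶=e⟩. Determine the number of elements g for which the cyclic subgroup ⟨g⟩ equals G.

G is cyclic of order 16. An element generates G iff its order is 16, and a cyclic group of order 16 has exactly φ(16) = 8 such elements.

Answer: 8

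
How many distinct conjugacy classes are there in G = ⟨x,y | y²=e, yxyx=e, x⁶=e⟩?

The conjugacy classes (representative and size) are:
  [e] (size 1), [x⁵] (size 2), [x⁴] (size 2), [x³] (size 1), [y] (size 3), [x³y] (size 3).
Class equation: 1 + 2 + 2 + 1 + 3 + 3 = 12 = |G|. So G has 6 conjugacy classes.

Answer: 6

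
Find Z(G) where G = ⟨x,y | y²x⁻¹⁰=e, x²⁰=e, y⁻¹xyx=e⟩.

An element z ∈ Z(G) iff z commutes with every generator.
For example x¹⁰ is central: (x¹⁰)·x = x¹¹ = x·(x¹⁰); (x¹⁰)·y = y⁻¹ = y·(x¹⁰).
Whereas x ∉ Z(G) since x·y = xy ≠ x⁹y⁻¹ = y·x.
Checking each of the 40 elements this way gives Z(G) = {e, x¹⁰}, of order 2.

Answer: {e, x¹⁰}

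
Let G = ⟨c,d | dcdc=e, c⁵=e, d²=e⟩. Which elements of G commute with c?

⟨c⟩ ⊆ C_G(c) since powers of c commute with c; so |C_G(c)| ≥ |⟨c⟩| = 5.
By orbit–stabilizer, |C_G(c)| = |G| / |conj. class of c| = 10 / 2 = 5.
The 5 elements commuting with c are {e, c, c², c³, c⁴}.

Answer: {e, c, c², c³, c⁴}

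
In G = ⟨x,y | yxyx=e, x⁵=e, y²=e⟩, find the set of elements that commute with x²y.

⟨x²y⟩ ⊆ C_G(x²y) since powers of x²y commute with x²y; so |C_G(x²y)| ≥ |⟨x²y⟩| = 2.
By orbit–stabilizer, |C_G(x²y)| = |G| / |conj. class of x²y| = 10 / 5 = 2.
The 2 elements commuting with x²y are {e, x²y}.

Answer: {e, x²y}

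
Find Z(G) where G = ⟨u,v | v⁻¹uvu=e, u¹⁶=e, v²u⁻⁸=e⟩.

An element z ∈ Z(G) iff z commutes with every generator.
For example u⁸ is central: (u⁸)·u = u⁹ = u·(u⁸); (u⁸)·v = v⁻¹ = v·(u⁸).
Whereas u ∉ Z(G) since u·v = uv ≠ u⁷v⁻¹ = v·u.
Checking each of the 32 elements this way gives Z(G) = {e, u⁸}, of order 2.

Answer: {e, u⁸}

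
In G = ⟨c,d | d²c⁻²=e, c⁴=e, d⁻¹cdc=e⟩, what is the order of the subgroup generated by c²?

|⟨c²⟩| equals the order of c². Compute successive powers until reaching e:
  (c²)¹ = c², (c²)² = e.
The smallest positive k with (c²)ᵏ = e is 2, so |⟨c²⟩| = 2.

Answer: 2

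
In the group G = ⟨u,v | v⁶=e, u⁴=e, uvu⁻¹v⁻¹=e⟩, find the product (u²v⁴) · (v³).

Compute (u²v⁴) · (v³) by multiplying left to right and reducing via the relations at each step:
  (u²v⁴) · v³ = u²v

Answer: u²v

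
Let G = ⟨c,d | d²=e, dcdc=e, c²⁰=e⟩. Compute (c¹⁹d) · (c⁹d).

Compute (c¹⁹d) · (c⁹d) by multiplying left to right and reducing via the relations at each step:
  (c¹⁹d) · c⁹ = c¹⁰d
  (c¹⁰d) · d = c¹⁰

Answer: c¹⁰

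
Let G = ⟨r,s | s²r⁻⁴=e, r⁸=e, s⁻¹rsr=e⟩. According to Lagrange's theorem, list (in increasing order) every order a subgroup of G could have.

|G| = 16 = 2⁴. By Lagrange's theorem the order of any subgroup divides 16; the divisors of 16 are 1, 2, 4, 8, 16.

Answer: 1, 2, 4, 8, 16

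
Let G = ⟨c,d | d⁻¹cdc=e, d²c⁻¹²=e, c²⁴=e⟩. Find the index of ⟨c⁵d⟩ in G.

First find ord(c⁵d) by computing successive powers:
  (c⁵d)¹ = c⁵d, (c⁵d)² = c¹², (c⁵d)³ = c⁵d⁻¹, (c⁵d)⁴ = e.
So |⟨c⁵d⟩| = ord(c⁵d) = 4. With |G| = 48, by Lagrange [G : ⟨c⁵d⟩] = 48/4 = 12.

Answer: 12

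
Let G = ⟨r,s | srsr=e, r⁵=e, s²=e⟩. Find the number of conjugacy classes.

The conjugacy classes (representative and size) are:
  [e] (size 1), [r] (size 2), [r²] (size 2), [s] (size 5).
Class equation: 1 + 2 + 2 + 5 = 10 = |G|. So G has 4 conjugacy classes.

Answer: 4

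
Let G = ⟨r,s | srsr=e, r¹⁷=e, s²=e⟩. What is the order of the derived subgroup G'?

G' = [G, G] is generated by all commutators. The generator-pair commutators are: [r, s] = r².
The subgroup they normally generate is {e, r, r², r³, r⁴, r⁵, r⁶, r⁷, r⁸, r⁹, r¹⁰, r¹¹, r¹², r¹³, r¹⁴, r¹⁵, r¹⁶}, of order 17.
Check: |G/G'| = 34/17 = 2 is the order of the abelianisation.

Answer: 17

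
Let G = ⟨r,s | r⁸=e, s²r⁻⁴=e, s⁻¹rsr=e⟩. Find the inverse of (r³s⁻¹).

The order of (r³s⁻¹) is 4 (smallest k with (r³s⁻¹)ᵏ = e), so (r³s⁻¹)⁻¹ = (r³s⁻¹)³ = r³s.
Check: (r³s⁻¹) · (r³s) → (r³s⁻¹) · r³ = s⁻¹;   (s⁻¹) · s = e, giving e as required.

Answer: r³s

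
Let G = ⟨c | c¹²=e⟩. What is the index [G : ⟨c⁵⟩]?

First find ord(c⁵) by computing successive powers:
  (c⁵)¹ = c⁵, (c⁵)² = c¹⁰, (c⁵)³ = c³, (c⁵)⁴ = c⁸, (c⁵)⁵ = c, (c⁵)⁶ = c⁶, (c⁵)⁷ = c¹¹, (c⁵)⁸ = c⁴, (c⁵)⁹ = c⁹, (c⁵)¹⁰ = c², (c⁵)¹¹ = c⁷, (c⁵)¹² = e.
So |⟨c⁵⟩| = ord(c⁵) = 12. With |G| = 12, by Lagrange [G : ⟨c⁵⟩] = 12/12 = 1.

Answer: 1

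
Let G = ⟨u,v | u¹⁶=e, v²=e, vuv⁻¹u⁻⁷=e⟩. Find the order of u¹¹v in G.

Compute successive powers until reaching e:
  (u¹¹v)¹ = u¹¹v, (u¹¹v)² = u⁸, (u¹¹v)³ = u³v, (u¹¹v)⁴ = e.
The smallest positive k with (u¹¹v)ᵏ = e is 4.

Answer: 4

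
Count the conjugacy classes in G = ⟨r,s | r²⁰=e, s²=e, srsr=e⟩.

The conjugacy classes (representative and size) are:
  [e] (size 1), [r] (size 2), [r¹⁸] (size 2), [r³] (size 2), [r⁴] (size 2), [r¹⁵] (size 2), [r¹⁴] (size 2), [r⁷] (size 2), [r¹²] (size 2), [r¹¹] (size 2), [r¹⁰] (size 1), [r¹⁸s] (size 10), [r⁵s] (size 10).
Class equation: 1 + 2 + 2 + 2 + 2 + 2 + 2 + 2 + 2 + 2 + 1 + 10 + 10 = 40 = |G|. So G has 13 conjugacy classes.

Answer: 13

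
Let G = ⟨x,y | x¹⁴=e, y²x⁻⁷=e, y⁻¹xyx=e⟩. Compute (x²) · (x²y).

Compute (x²) · (x²y) by multiplying left to right and reducing via the relations at each step:
  (x²) · x² = x⁴
  (x⁴) · y = x⁴y

Answer: x⁴y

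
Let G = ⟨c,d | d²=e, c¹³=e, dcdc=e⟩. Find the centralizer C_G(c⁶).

⟨c⁶⟩ ⊆ C_G(c⁶) since powers of c⁶ commute with c⁶; so |C_G(c⁶)| ≥ |⟨c⁶⟩| = 13.
By orbit–stabilizer, |C_G(c⁶)| = |G| / |conj. class of c⁶| = 26 / 2 = 13.
The 13 elements commuting with c⁶ are {e, c, c², c³, c⁴, c⁵, c⁶, c⁷, c⁸, c⁹, c¹⁰, c¹¹, c¹²}.

Answer: {e, c, c², c³, c⁴, c⁵, c⁶, c⁷, c⁸, c⁹, c¹⁰, c¹¹, c¹²}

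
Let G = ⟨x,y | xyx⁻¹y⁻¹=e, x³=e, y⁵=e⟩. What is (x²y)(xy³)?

Compute (x²y) · (xy³) by multiplying left to right and reducing via the relations at each step:
  (x²y) · x = y
  y · y³ = y⁴

Answer: y⁴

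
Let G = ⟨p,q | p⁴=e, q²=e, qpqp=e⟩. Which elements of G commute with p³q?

⟨p³q⟩ ⊆ C_G(p³q) since powers of p³q commute with p³q; so |C_G(p³q)| ≥ |⟨p³q⟩| = 2.
By orbit–stabilizer, |C_G(p³q)| = |G| / |conj. class of p³q| = 8 / 2 = 4.
The 4 elements commuting with p³q are {e, p², p³q, pq}.

Answer: {e, p², p³q, pq}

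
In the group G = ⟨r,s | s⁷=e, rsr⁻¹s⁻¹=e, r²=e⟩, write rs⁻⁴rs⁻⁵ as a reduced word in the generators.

Multiply left to right, reducing at each step:
  r · s⁻⁴ = rs³
  (rs³) · r = s³
  (s³) · s⁻⁵ = s⁵

Answer: s⁵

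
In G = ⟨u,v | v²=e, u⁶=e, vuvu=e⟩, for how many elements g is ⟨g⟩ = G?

⟨g⟩ = G would require ord(g) = |G| = 12, but the maximum element order in G is 6 < 12. So G is not cyclic and no single element generates it: the count is 0.

Answer: 0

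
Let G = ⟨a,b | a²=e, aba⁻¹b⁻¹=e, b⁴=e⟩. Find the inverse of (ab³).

The order of (ab³) is 4 (smallest k with (ab³)ᵏ = e), so (ab³)⁻¹ = (ab³)³ = ab.
Check: (ab³) · (ab) → (ab³) · a = b³;   (b³) · b = e, giving e as required.

Answer: ab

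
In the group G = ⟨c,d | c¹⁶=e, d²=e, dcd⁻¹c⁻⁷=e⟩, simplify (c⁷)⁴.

Compute successive powers of (c⁷), reducing at each step:
  (c⁷)²: (c⁷) · c⁷ = c¹⁴
  (c⁷)³: (c¹⁴) · c⁷ = c⁵
  (c⁷)⁴: (c⁵) · c⁷ = c¹²

Answer: c¹²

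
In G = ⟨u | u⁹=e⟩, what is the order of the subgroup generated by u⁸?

|⟨u⁸⟩| equals the order of u⁸. Compute successive powers until reaching e:
  (u⁸)¹ = u⁸, (u⁸)² = u⁷, (u⁸)³ = u⁶, (u⁸)⁴ = u⁵, (u⁸)⁵ = u⁴, (u⁸)⁶ = u³, (u⁸)⁷ = u², (u⁸)⁸ = u, (u⁸)⁹ = e.
The smallest positive k with (u⁸)ᵏ = e is 9, so |⟨u⁸⟩| = 9.

Answer: 9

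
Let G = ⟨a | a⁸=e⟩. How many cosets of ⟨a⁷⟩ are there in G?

First find ord(a⁷) by computing successive powers:
  (a⁷)¹ = a⁷, (a⁷)² = a⁶, (a⁷)³ = a⁵, (a⁷)⁴ = a⁴, (a⁷)⁵ = a³, (a⁷)⁶ = a², (a⁷)⁷ = a, (a⁷)⁸ = e.
So |⟨a⁷⟩| = ord(a⁷) = 8. With |G| = 8, by Lagrange [G : ⟨a⁷⟩] = 8/8 = 1.

Answer: 1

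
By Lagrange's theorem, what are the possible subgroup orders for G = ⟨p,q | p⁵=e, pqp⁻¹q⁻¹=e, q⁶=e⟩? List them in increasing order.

|G| = 30 = 2 · 3 · 5. By Lagrange's theorem the order of any subgroup divides 30; the divisors of 30 are 1, 2, 3, 5, 6, 10, 15, 30.

Answer: 1, 2, 3, 5, 6, 10, 15, 30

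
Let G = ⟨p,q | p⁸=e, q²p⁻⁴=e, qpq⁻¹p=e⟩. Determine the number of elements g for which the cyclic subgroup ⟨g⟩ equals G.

⟨g⟩ = G would require ord(g) = |G| = 16, but the maximum element order in G is 8 < 16. So G is not cyclic and no single element generates it: the count is 0.

Answer: 0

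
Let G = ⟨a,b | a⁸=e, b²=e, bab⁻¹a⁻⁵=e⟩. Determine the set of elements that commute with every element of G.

An element z ∈ Z(G) iff z commutes with every generator.
For example a² is central: (a²)·a = a³ = a·(a²); (a²)·b = a²b = b·(a²).
Whereas a ∉ Z(G) since a·b = ab ≠ a⁵b = b·a.
Checking each of the 16 elements this way gives Z(G) = {e, a², a⁴, a⁶}, of order 4.

Answer: {e, a², a⁴, a⁶}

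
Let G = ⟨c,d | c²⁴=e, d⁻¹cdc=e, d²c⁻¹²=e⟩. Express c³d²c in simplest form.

Multiply left to right, reducing at each step:
  (c³) · d² = c¹⁵
  (c¹⁵) · c = c¹⁶

Answer: c¹⁶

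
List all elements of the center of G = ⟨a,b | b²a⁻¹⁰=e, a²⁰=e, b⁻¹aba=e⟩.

An element z ∈ Z(G) iff z commutes with every generator.
For example a¹⁰ is central: (a¹⁰)·a = a¹¹ = a·(a¹⁰); (a¹⁰)·b = b⁻¹ = b·(a¹⁰).
Whereas a ∉ Z(G) since a·b = ab ≠ a⁹b⁻¹ = b·a.
Checking each of the 40 elements this way gives Z(G) = {e, a¹⁰}, of order 2.

Answer: {e, a¹⁰}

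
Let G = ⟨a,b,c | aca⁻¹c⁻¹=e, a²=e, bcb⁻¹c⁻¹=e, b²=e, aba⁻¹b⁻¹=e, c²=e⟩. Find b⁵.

Compute successive powers of b, reducing at each step:
  b²: b · b = e
  b³: e · b = b
  b⁴: b · b = e
  b⁵: e · b = b

Answer: b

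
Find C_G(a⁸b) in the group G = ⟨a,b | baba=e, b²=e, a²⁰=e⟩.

⟨a⁸b⟩ ⊆ C_G(a⁸b) since powers of a⁸b commute with a⁸b; so |C_G(a⁸b)| ≥ |⟨a⁸b⟩| = 2.
By orbit–stabilizer, |C_G(a⁸b)| = |G| / |conj. class of a⁸b| = 40 / 10 = 4.
The 4 elements commuting with a⁸b are {e, a¹⁰, a⁸b, a¹⁸b}.

Answer: {e, a¹⁰, a⁸b, a¹⁸b}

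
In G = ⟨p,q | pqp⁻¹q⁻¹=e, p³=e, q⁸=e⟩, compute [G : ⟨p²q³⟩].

First find ord(p²q³) by computing successive powers:
  (p²q³)¹ = p²q³, (p²q³)² = pq⁶, (p²q³)³ = q, (p²q³)⁴ = p²q⁴, (p²q³)⁵ = pq⁷, (p²q³)⁶ = q², (p²q³)⁷ = p²q⁵, (p²q³)⁸ = p, (p²q³)⁹ = q³, (p²q³)¹⁰ = p²q⁶, (p²q³)¹¹ = pq, (p²q³)¹² = q⁴, (p²q³)¹³ = p²q⁷, (p²q³)¹⁴ = pq², (p²q³)¹⁵ = q⁵, (p²q³)¹⁶ = p², (p²q³)¹⁷ = pq³, (p²q³)¹⁸ = q⁶, (p²q³)¹⁹ = p²q, (p²q³)²⁰ = pq⁴, (p²q³)²¹ = q⁷, (p²q³)²² = p²q², (p²q³)²³ = pq⁵, (p²q³)²⁴ = e.
So |⟨p²q³⟩| = ord(p²q³) = 24. With |G| = 24, by Lagrange [G : ⟨p²q³⟩] = 24/24 = 1.

Answer: 1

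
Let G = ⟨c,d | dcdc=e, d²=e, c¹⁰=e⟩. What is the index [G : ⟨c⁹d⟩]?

First find ord(c⁹d) by computing successive powers:
  (c⁹d)¹ = c⁹d, (c⁹d)² = e.
So |⟨c⁹d⟩| = ord(c⁹d) = 2. With |G| = 20, by Lagrange [G : ⟨c⁹d⟩] = 20/2 = 10.

Answer: 10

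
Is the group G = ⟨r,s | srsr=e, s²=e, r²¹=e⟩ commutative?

r·s = rs but s·r = r²⁰s, so r·s ≠ s·r and G is not abelian.

Answer: No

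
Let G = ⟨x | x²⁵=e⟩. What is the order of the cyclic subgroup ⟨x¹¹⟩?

|⟨x¹¹⟩| equals the order of x¹¹. Compute successive powers until reaching e:
  (x¹¹)¹ = x¹¹, (x¹¹)² = x²², (x¹¹)³ = x⁸, (x¹¹)⁴ = x¹⁹, (x¹¹)⁵ = x⁵, (x¹¹)⁶ = x¹⁶, (x¹¹)⁷ = x², (x¹¹)⁸ = x¹³, (x¹¹)⁹ = x²⁴, (x¹¹)¹⁰ = x¹⁰, (x¹¹)¹¹ = x²¹, (x¹¹)¹² = x⁷, (x¹¹)¹³ = x¹⁸, (x¹¹)¹⁴ = x⁴, (x¹¹)¹⁵ = x¹⁵, (x¹¹)¹⁶ = x, (x¹¹)¹⁷ = x¹², (x¹¹)¹⁸ = x²³, (x¹¹)¹⁹ = x⁹, (x¹¹)²⁰ = x²⁰, (x¹¹)²¹ = x⁶, (x¹¹)²² = x¹⁷, (x¹¹)²³ = x³, (x¹¹)²⁴ = x¹⁴, (x¹¹)²⁵ = e.
The smallest positive k with (x¹¹)ᵏ = e is 25, so |⟨x¹¹⟩| = 25.

Answer: 25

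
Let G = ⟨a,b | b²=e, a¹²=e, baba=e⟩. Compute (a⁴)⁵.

Compute successive powers of (a⁴), reducing at each step:
  (a⁴)²: (a⁴) · a⁴ = a⁸
  (a⁴)³: (a⁸) · a⁴ = e
  (a⁴)⁴: e · a⁴ = a⁴
  (a⁴)⁵: (a⁴) · a⁴ = a⁸

Answer: a⁸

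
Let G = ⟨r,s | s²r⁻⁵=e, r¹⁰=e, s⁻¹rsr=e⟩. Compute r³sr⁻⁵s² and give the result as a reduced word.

Multiply left to right, reducing at each step:
  (r³) · s = r³s
  (r³s) · r⁻⁵ = r³s⁻¹
  (r³s⁻¹) · s² = r³s

Answer: r³s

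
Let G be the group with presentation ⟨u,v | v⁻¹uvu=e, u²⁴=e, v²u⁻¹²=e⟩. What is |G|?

Enumerate words in the generators, reducing via the relations: the distinct elements are
  {e, u, v, uv, u², u³, u⁴, u⁵, u⁶, u⁷, u⁸, u⁹, u²v, u²², u²³, u²¹, u²⁰, u³v, u¹², u¹³, u¹¹, u¹⁰, u¹⁴, u¹⁵, u¹⁶, u¹⁷, u¹⁸, u¹⁹, u⁴v, u⁵v, u⁶v, u⁷v, u⁸v, u⁹v, v⁻¹, uv⁻¹, u¹¹v, u¹⁰v, u²v⁻¹, u³v⁻¹, u⁴v⁻¹, u⁵v⁻¹, u⁶v⁻¹, u⁷v⁻¹, u⁸v⁻¹, u⁹v⁻¹, u¹¹v⁻¹, u¹⁰v⁻¹}.
No further products give new elements, so |G| = 48.

Answer: 48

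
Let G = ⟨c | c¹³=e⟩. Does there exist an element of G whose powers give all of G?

|G| = 13. The element c has order 13 (its powers give 13 distinct elements), so ⟨c⟩ = G and G is cyclic.

Answer: Yes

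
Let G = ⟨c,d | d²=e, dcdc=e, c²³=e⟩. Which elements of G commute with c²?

⟨c²⟩ ⊆ C_G(c²) since powers of c² commute with c²; so |C_G(c²)| ≥ |⟨c²⟩| = 23.
By orbit–stabilizer, |C_G(c²)| = |G| / |conj. class of c²| = 46 / 2 = 23.
The 23 elements commuting with c² are {e, c, c², c³, c⁴, c⁵, c⁶, c⁷, c⁸, c⁹, c¹⁰, c¹¹, c¹², c¹³, c¹⁴, c¹⁵, c¹⁶, c¹⁷, c¹⁸, c¹⁹, c²⁰, c²¹, c²²}.

Answer: {e, c, c², c³, c⁴, c⁵, c⁶, c⁷, c⁸, c⁹, c¹⁰, c¹¹, c¹², c¹³, c¹⁴, c¹⁵, c¹⁶, c¹⁷, c¹⁸, c¹⁹, c²⁰, c²¹, c²²}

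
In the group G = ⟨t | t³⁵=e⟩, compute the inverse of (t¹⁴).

The order of (t¹⁴) is 5 (smallest k with (t¹⁴)ᵏ = e), so (t¹⁴)⁻¹ = (t¹⁴)⁴ = t²¹.
Check: (t¹⁴) · (t²¹) → (t¹⁴) · t²¹ = e, giving e as required.

Answer: t²¹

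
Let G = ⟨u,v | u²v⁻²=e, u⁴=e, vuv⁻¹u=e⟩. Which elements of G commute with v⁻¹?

⟨v⁻¹⟩ ⊆ C_G(v⁻¹) since powers of v⁻¹ commute with v⁻¹; so |C_G(v⁻¹)| ≥ |⟨v⁻¹⟩| = 4.
By orbit–stabilizer, |C_G(v⁻¹)| = |G| / |conj. class of v⁻¹| = 8 / 2 = 4.
The 4 elements commuting with v⁻¹ are {e, u², v, v⁻¹}.

Answer: {e, u², v, v⁻¹}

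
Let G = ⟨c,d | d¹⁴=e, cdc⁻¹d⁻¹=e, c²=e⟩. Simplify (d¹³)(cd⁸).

Compute (d¹³) · (cd⁸) by multiplying left to right and reducing via the relations at each step:
  (d¹³) · c = cd¹³
  (cd¹³) · d⁸ = cd⁷

Answer: cd⁷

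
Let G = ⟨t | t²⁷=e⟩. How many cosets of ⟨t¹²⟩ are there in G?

First find ord(t¹²) by computing successive powers:
  (t¹²)¹ = t¹², (t¹²)² = t²⁴, (t¹²)³ = t⁹, (t¹²)⁴ = t²¹, (t¹²)⁵ = t⁶, (t¹²)⁶ = t¹⁸, (t¹²)⁷ = t³, (t¹²)⁸ = t¹⁵, (t¹²)⁹ = e.
So |⟨t¹²⟩| = ord(t¹²) = 9. With |G| = 27, by Lagrange [G : ⟨t¹²⟩] = 27/9 = 3.

Answer: 3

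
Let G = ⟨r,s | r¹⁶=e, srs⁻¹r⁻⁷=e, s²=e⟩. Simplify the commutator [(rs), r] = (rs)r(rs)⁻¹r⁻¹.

[(rs), r] = (rs)·r·(rs)⁻¹·r⁻¹.
  (rs) · r = r⁸s
  (r⁸s) · (r⁹s) = r⁷
  (r⁷) · (r¹⁵) = r⁶

Answer: r⁶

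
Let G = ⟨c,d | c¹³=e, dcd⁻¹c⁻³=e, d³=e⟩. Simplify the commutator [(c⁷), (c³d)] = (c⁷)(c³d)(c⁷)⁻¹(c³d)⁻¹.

[(c⁷), (c³d)] = (c⁷)·(c³d)·(c⁷)⁻¹·(c³d)⁻¹.
  (c⁷) · (c³d) = c¹⁰d
  (c¹⁰d) · (c⁶) = c²d
  (c²d) · (c¹²d²) = c¹²

Answer: c¹²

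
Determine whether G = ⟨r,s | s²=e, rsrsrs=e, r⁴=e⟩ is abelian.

r·s = rs but s·r = sr, so r·s ≠ s·r and G is not abelian.

Answer: No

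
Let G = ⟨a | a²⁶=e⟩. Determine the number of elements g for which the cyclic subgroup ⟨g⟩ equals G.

G is cyclic of order 26. An element generates G iff its order is 26, and a cyclic group of order 26 has exactly φ(26) = 12 such elements.

Answer: 12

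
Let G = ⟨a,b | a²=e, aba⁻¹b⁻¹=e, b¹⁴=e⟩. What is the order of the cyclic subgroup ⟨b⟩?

|⟨b⟩| equals the order of b. Compute successive powers until reaching e:
  b¹ = b, b² = b², b³ = b³, b⁴ = b⁴, b⁵ = b⁵, b⁶ = b⁶, b⁷ = b⁷, b⁸ = b⁸, b⁹ = b⁹, b¹⁰ = b¹⁰, b¹¹ = b¹¹, b¹² = b¹², b¹³ = b¹³, b¹⁴ = e.
The smallest positive k with bᵏ = e is 14, so |⟨b⟩| = 14.

Answer: 14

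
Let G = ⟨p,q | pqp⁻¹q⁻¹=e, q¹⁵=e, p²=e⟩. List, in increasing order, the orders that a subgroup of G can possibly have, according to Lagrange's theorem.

|G| = 30 = 2 · 3 · 5. By Lagrange's theorem the order of any subgroup divides 30; the divisors of 30 are 1, 2, 3, 5, 6, 10, 15, 30.

Answer: 1, 2, 3, 5, 6, 10, 15, 30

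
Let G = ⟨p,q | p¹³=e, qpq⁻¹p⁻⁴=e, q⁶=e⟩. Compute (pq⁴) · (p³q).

Compute (pq⁴) · (p³q) by multiplying left to right and reducing via the relations at each step:
  (pq⁴) · p³ = p²q⁴
  (p²q⁴) · q = p²q⁵

Answer: p²q⁵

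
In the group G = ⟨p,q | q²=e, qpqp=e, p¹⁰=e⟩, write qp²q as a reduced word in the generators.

Multiply left to right, reducing at each step:
  q · p² = p⁸q
  (p⁸q) · q = p⁸

Answer: p⁸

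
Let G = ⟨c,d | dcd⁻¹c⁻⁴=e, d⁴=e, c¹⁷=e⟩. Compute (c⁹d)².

Compute successive powers of (c⁹d), reducing at each step:
  (c⁹d)²: (c⁹d) · c⁹ = c¹¹d;   (c¹¹d) · d = c¹¹d²

Answer: c¹¹d²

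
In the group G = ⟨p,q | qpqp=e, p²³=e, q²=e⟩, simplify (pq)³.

Compute successive powers of (pq), reducing at each step:
  (pq)²: (pq) · p = q;   q · q = e
  (pq)³: e · p = p;   p · q = pq

Answer: pq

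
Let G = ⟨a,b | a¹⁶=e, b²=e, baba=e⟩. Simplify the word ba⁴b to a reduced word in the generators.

Multiply left to right, reducing at each step:
  b · a⁴ = a¹²b
  (a¹²b) · b = a¹²

Answer: a¹²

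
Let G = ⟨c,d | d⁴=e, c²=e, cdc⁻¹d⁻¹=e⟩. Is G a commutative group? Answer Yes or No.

Each pair of generators commutes: c·d = cd = d·c. Since the generators pairwise commute, every element of G commutes with every other, so G is abelian.

Answer: Yes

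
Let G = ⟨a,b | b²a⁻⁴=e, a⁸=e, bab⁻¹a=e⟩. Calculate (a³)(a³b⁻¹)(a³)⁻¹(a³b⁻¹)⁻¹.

[(a³), (a³b⁻¹)] = (a³)·(a³b⁻¹)·(a³)⁻¹·(a³b⁻¹)⁻¹.
  (a³) · (a³b⁻¹) = a²b
  (a²b) · (a⁵) = ab⁻¹
  (ab⁻¹) · (a³b) = a⁶

Answer: a⁶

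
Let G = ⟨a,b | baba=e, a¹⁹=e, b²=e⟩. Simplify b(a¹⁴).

Compute b · (a¹⁴) by multiplying left to right and reducing via the relations at each step:
  b · a¹⁴ = a⁵b

Answer: a⁵b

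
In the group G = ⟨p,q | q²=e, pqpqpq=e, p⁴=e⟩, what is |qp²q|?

Compute successive powers until reaching e:
  (qp²q)¹ = qp²q, (qp²q)² = e.
The smallest positive k with (qp²q)ᵏ = e is 2.

Answer: 2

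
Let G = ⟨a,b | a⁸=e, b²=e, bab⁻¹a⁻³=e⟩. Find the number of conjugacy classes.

The conjugacy classes (representative and size) are:
  [e] (size 1), [a³] (size 2), [a²] (size 2), [a⁴] (size 1), [a⁵] (size 2), [a⁴b] (size 4), [ab] (size 4).
Class equation: 1 + 2 + 2 + 1 + 2 + 4 + 4 = 16 = |G|. So G has 7 conjugacy classes.

Answer: 7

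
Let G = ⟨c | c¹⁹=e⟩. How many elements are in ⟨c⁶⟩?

|⟨c⁶⟩| equals the order of c⁶. Compute successive powers until reaching e:
  (c⁶)¹ = c⁶, (c⁶)² = c¹², (c⁶)³ = c¹⁸, (c⁶)⁴ = c⁵, (c⁶)⁵ = c¹¹, (c⁶)⁶ = c¹⁷, (c⁶)⁷ = c⁴, (c⁶)⁸ = c¹⁰, (c⁶)⁹ = c¹⁶, (c⁶)¹⁰ = c³, (c⁶)¹¹ = c⁹, (c⁶)¹² = c¹⁵, (c⁶)¹³ = c², (c⁶)¹⁴ = c⁸, (c⁶)¹⁵ = c¹⁴, (c⁶)¹⁶ = c, (c⁶)¹⁷ = c⁷, (c⁶)¹⁸ = c¹³, (c⁶)¹⁹ = e.
The smallest positive k with (c⁶)ᵏ = e is 19, so |⟨c⁶⟩| = 19.

Answer: 19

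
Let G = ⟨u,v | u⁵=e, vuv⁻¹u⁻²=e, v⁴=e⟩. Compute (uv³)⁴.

Compute successive powers of (uv³), reducing at each step:
  (uv³)²: (uv³) · u = u⁴v³;   (u⁴v³) · v³ = u⁴v²
  (uv³)³: (u⁴v²) · u = u³v²;   (u³v²) · v³ = u³v
  (uv³)⁴: (u³v) · u = v;   v · v³ = e

Answer: e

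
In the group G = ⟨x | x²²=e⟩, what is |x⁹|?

Compute successive powers until reaching e:
  (x⁹)¹ = x⁹, (x⁹)² = x¹⁸, (x⁹)³ = x⁵, (x⁹)⁴ = x¹⁴, (x⁹)⁵ = x, (x⁹)⁶ = x¹⁰, (x⁹)⁷ = x¹⁹, (x⁹)⁸ = x⁶, (x⁹)⁹ = x¹⁵, (x⁹)¹⁰ = x², (x⁹)¹¹ = x¹¹, (x⁹)¹² = x²⁰, (x⁹)¹³ = x⁷, (x⁹)¹⁴ = x¹⁶, (x⁹)¹⁵ = x³, (x⁹)¹⁶ = x¹², (x⁹)¹⁷ = x²¹, (x⁹)¹⁸ = x⁸, (x⁹)¹⁹ = x¹⁷, (x⁹)²⁰ = x⁴, (x⁹)²¹ = x¹³, (x⁹)²² = e.
The smallest positive k with (x⁹)ᵏ = e is 22.

Answer: 22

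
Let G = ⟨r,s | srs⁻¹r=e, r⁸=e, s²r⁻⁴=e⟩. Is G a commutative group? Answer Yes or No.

r·s = rs but s·r = r³s⁻¹, so r·s ≠ s·r and G is not abelian.

Answer: No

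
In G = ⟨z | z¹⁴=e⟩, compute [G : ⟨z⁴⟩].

First find ord(z⁴) by computing successive powers:
  (z⁴)¹ = z⁴, (z⁴)² = z⁸, (z⁴)³ = z¹², (z⁴)⁴ = z², (z⁴)⁵ = z⁶, (z⁴)⁶ = z¹⁰, (z⁴)⁷ = e.
So |⟨z⁴⟩| = ord(z⁴) = 7. With |G| = 14, by Lagrange [G : ⟨z⁴⟩] = 14/7 = 2.

Answer: 2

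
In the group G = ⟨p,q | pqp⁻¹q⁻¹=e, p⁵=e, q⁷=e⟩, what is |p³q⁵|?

Compute successive powers until reaching e:
  (p³q⁵)¹ = p³q⁵, (p³q⁵)² = pq³, (p³q⁵)³ = p⁴q, (p³q⁵)⁴ = p²q⁶, (p³q⁵)⁵ = q⁴, (p³q⁵)⁶ = p³q², (p³q⁵)⁷ = p, (p³q⁵)⁸ = p⁴q⁵, (p³q⁵)⁹ = p²q³, (p³q⁵)¹⁰ = q, (p³q⁵)¹¹ = p³q⁶, (p³q⁵)¹² = pq⁴, (p³q⁵)¹³ = p⁴q², (p³q⁵)¹⁴ = p², (p³q⁵)¹⁵ = q⁵, (p³q⁵)¹⁶ = p³q³, (p³q⁵)¹⁷ = pq, (p³q⁵)¹⁸ = p⁴q⁶, (p³q⁵)¹⁹ = p²q⁴, (p³q⁵)²⁰ = q², (p³q⁵)²¹ = p³, (p³q⁵)²² = pq⁵, (p³q⁵)²³ = p⁴q³, (p³q⁵)²⁴ = p²q, (p³q⁵)²⁵ = q⁶, (p³q⁵)²⁶ = p³q⁴, (p³q⁵)²⁷ = pq², (p³q⁵)²⁸ = p⁴, (p³q⁵)²⁹ = p²q⁵, (p³q⁵)³⁰ = q³, (p³q⁵)³¹ = p³q, (p³q⁵)³² = pq⁶, (p³q⁵)³³ = p⁴q⁴, (p³q⁵)³⁴ = p²q², (p³q⁵)³⁵ = e.
The smallest positive k with (p³q⁵)ᵏ = e is 35.

Answer: 35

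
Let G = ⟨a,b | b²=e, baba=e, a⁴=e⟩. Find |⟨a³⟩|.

|⟨a³⟩| equals the order of a³. Compute successive powers until reaching e:
  (a³)¹ = a³, (a³)² = a², (a³)³ = a, (a³)⁴ = e.
The smallest positive k with (a³)ᵏ = e is 4, so |⟨a³⟩| = 4.

Answer: 4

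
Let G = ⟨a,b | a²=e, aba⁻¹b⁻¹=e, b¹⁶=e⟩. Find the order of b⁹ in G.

Compute successive powers until reaching e:
  (b⁹)¹ = b⁹, (b⁹)² = b², (b⁹)³ = b¹¹, (b⁹)⁴ = b⁴, (b⁹)⁵ = b¹³, (b⁹)⁶ = b⁶, (b⁹)⁷ = b¹⁵, (b⁹)⁸ = b⁸, (b⁹)⁹ = b, (b⁹)¹⁰ = b¹⁰, (b⁹)¹¹ = b³, (b⁹)¹² = b¹², (b⁹)¹³ = b⁵, (b⁹)¹⁴ = b¹⁴, (b⁹)¹⁵ = b⁷, (b⁹)¹⁶ = e.
The smallest positive k with (b⁹)ᵏ = e is 16.

Answer: 16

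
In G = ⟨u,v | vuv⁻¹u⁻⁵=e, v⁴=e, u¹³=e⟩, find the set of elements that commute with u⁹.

⟨u⁹⟩ ⊆ C_G(u⁹) since powers of u⁹ commute with u⁹; so |C_G(u⁹)| ≥ |⟨u⁹⟩| = 13.
By orbit–stabilizer, |C_G(u⁹)| = |G| / |conj. class of u⁹| = 52 / 4 = 13.
The 13 elements commuting with u⁹ are {e, u, u², u³, u⁴, u⁵, u⁶, u⁷, u⁸, u⁹, u¹⁰, u¹¹, u¹²}.

Answer: {e, u, u², u³, u⁴, u⁵, u⁶, u⁷, u⁸, u⁹, u¹⁰, u¹¹, u¹²}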